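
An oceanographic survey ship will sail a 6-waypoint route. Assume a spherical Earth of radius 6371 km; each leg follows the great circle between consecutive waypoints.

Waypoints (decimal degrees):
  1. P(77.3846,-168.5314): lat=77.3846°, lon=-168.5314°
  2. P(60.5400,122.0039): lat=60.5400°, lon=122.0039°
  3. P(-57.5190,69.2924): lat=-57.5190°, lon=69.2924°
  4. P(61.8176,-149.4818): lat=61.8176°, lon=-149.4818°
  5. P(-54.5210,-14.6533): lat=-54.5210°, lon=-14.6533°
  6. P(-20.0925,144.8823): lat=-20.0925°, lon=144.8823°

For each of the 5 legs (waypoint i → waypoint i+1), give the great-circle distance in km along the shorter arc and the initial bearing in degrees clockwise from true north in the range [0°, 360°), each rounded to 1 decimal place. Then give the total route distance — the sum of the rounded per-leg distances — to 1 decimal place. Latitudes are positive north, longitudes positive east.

Leg 1: dist=3053.1 km, bearing=272.7°
Leg 2: dist=13906.5 km, bearing=211.5°
Leg 3: dist=17821.2 km, bearing=61.2°
Leg 4: dist=17307.4 km, bearing=93.3°
Leg 5: dist=11492.2 km, bearing=160.3°
Total: 63580.4 km

Leg 1: φ1=1.3506161, φ2=1.0566223, Δφ=-0.2939937, Δλ=5.0707976 rad; a=sin²(Δφ/2)+cosφ1·cosφ2·sin²(Δλ/2)=0.0563207340; c=2·atan2(√a, √(1-a))=0.479211994; dist=6371·c=3053.060 ≈ 3053.1 km; running total=3053.1 km
Leg 1 bearing: y=sinΔλ·cosφ2=-0.46056400, x=cosφ1·sinφ2-sinφ1·cosφ2·cosΔλ=0.02180922; θ=atan2(y, x)=-87.2889° <0 so +360° → 272.7111° ≈ 272.7°
Leg 2: φ1=1.0566223, φ2=-1.0038959, Δφ=-2.0605183, Δλ=-0.9199892 rad; a=sin²(Δφ/2)+cosφ1·cosφ2·sin²(Δλ/2)=0.7872435115; c=2·atan2(√a, √(1-a))=2.182773619; dist=6371·c=13906.451 ≈ 13906.5 km; running total=16959.6 km
Leg 2 bearing: y=sinΔλ·cosφ2=-0.42725040, x=cosφ1·sinφ2-sinφ1·cosφ2·cosΔλ=-0.69815597; θ=atan2(y, x)=-148.5346° <0 so +360° → 211.4654° ≈ 211.5°
Leg 3: φ1=-1.0038959, φ2=1.0789207, Δφ=2.0828166, Δλ=-3.8183301 rad; a=sin²(Δφ/2)+cosφ1·cosφ2·sin²(Δλ/2)=0.9706466846; c=2·atan2(√a, √(1-a))=2.797237581; dist=6371·c=17821.201 ≈ 17821.2 km; running total=34780.8 km
Leg 3 bearing: y=sinΔλ·cosφ2=0.29576670, x=cosφ1·sinφ2-sinφ1·cosφ2·cosΔλ=0.16275397; θ=atan2(y, x)=61.1770° ≈ 61.2°
Leg 4: φ1=1.0789207, φ2=-0.9515710, Δφ=-2.0304916, Δλ=2.3532013 rad; a=sin²(Δφ/2)+cosφ1·cosφ2·sin²(Δλ/2)=0.9555174831; c=2·atan2(√a, √(1-a))=2.716583518; dist=6371·c=17307.354 ≈ 17307.4 km; running total=52088.2 km
Leg 4 bearing: y=sinΔλ·cosφ2=0.41163459, x=cosφ1·sinφ2-sinφ1·cosφ2·cosΔλ=-0.02392190; θ=atan2(y, x)=93.3260° ≈ 93.3°
Leg 5: φ1=-0.9515710, φ2=-0.3506803, Δφ=0.6008907, Δλ=2.7844215 rad; a=sin²(Δφ/2)+cosφ1·cosφ2·sin²(Δλ/2)=0.6154643474; c=2·atan2(√a, √(1-a))=1.803828396; dist=6371·c=11492.191 ≈ 11492.2 km; running total=63580.4 km
Leg 5 bearing: y=sinΔλ·cosφ2=0.32834686, x=cosφ1·sinφ2-sinφ1·cosφ2·cosΔλ=-0.91589316; θ=atan2(y, x)=160.2773° ≈ 160.3°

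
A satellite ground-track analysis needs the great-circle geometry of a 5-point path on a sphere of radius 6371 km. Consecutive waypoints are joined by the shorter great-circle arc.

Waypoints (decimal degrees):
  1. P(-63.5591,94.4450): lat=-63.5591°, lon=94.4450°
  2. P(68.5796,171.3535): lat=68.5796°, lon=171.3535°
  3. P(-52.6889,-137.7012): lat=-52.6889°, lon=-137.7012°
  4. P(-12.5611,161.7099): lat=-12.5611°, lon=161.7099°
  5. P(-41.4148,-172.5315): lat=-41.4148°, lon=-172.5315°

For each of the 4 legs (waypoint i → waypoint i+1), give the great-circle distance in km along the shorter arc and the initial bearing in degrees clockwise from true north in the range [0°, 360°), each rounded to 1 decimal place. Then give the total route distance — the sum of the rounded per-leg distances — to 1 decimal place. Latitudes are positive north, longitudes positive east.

Leg 1: φ1=-1.1093156, φ2=1.1969398, Δφ=2.3062554, Δλ=1.3423065 rad; a=sin²(Δφ/2)+cosφ1·cosφ2·sin²(Δλ/2)=0.8983557373; c=2·atan2(√a, √(1-a))=2.492630524; dist=6371·c=15880.549 ≈ 15880.5 km; running total=15880.5 km
Leg 1 bearing: y=sinΔλ·cosφ2=0.35571635, x=cosφ1·sinφ2-sinφ1·cosφ2·cosΔλ=0.48858644; θ=atan2(y, x)=36.0566° ≈ 36.1°
Leg 2: φ1=1.1969398, φ2=-0.9195948, Δφ=-2.1165346, Δλ=-5.3940221 rad; a=sin²(Δφ/2)+cosφ1·cosφ2·sin²(Δλ/2)=0.8004708938; c=2·atan2(√a, √(1-a))=2.215475191; dist=6371·c=14114.792 ≈ 14114.8 km; running total=29995.3 km
Leg 2 bearing: y=sinΔλ·cosφ2=0.47069680, x=cosφ1·sinφ2-sinφ1·cosφ2·cosΔλ=-0.64599806; θ=atan2(y, x)=143.9216° ≈ 143.9°
Leg 3: φ1=-0.9195948, φ2=-0.2192326, Δφ=0.7003622, Δλ=5.2257095 rad; a=sin²(Δφ/2)+cosφ1·cosφ2·sin²(Δλ/2)=0.2682450740; c=2·atan2(√a, √(1-a))=1.088844165; dist=6371·c=6937.026 ≈ 6937.0 km; running total=36932.3 km
Leg 3 bearing: y=sinΔλ·cosφ2=-0.85026815, x=cosφ1·sinφ2-sinφ1·cosφ2·cosΔλ=0.24940466; θ=atan2(y, x)=-73.6523° <0 so +360° → 286.3477° ≈ 286.3°
Leg 4: φ1=-0.2192326, φ2=-0.7228246, Δφ=-0.5035921, Δλ=-5.8336129 rad; a=sin²(Δφ/2)+cosφ1·cosφ2·sin²(Δλ/2)=0.0984404369; c=2·atan2(√a, √(1-a))=0.638284399; dist=6371·c=4066.510 ≈ 4066.5 km; running total=40998.8 km
Leg 4 bearing: y=sinΔλ·cosφ2=0.32590936, x=cosφ1·sinφ2-sinφ1·cosφ2·cosΔλ=-0.49878128; θ=atan2(y, x)=146.8389° ≈ 146.8°

Leg 1: dist=15880.5 km, bearing=36.1°
Leg 2: dist=14114.8 km, bearing=143.9°
Leg 3: dist=6937.0 km, bearing=286.3°
Leg 4: dist=4066.5 km, bearing=146.8°
Total: 40998.8 km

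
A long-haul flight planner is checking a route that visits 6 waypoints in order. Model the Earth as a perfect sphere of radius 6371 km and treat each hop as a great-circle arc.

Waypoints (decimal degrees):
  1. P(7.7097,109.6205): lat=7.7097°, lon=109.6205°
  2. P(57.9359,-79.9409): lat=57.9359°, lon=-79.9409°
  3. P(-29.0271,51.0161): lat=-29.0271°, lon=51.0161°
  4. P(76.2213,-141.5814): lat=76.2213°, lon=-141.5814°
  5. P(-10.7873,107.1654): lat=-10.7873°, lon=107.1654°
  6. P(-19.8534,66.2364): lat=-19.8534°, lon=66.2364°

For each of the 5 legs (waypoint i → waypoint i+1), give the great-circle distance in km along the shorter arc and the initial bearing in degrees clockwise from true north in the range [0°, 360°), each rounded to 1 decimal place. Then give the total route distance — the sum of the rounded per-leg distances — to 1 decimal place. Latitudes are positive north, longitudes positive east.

Leg 1: dist=12664.6 km, bearing=5.5°
Leg 2: dist=15087.2 km, bearing=70.9°
Leg 3: dist=14723.9 km, bearing=4.0°
Leg 4: dist=11726.8 km, bearing=288.2°
Leg 5: dist=4491.4 km, bearing=252.0°
Total: 58693.9 km

Leg 1: φ1=0.1345596, φ2=1.0111722, Δφ=0.8766126, Δλ=-3.3084706 rad; a=sin²(Δφ/2)+cosφ1·cosφ2·sin²(Δλ/2)=0.7025357253; c=2·atan2(√a, √(1-a))=1.987853305; dist=6371·c=12664.613 ≈ 12664.6 km; running total=12664.6 km
Leg 1 bearing: y=sinΔλ·cosφ2=0.08817948, x=cosφ1·sinφ2-sinφ1·cosφ2·cosΔλ=0.91002280; θ=atan2(y, x)=5.5346° ≈ 5.5°
Leg 2: φ1=1.0111722, φ2=-0.5066185, Δφ=-1.5177907, Δλ=2.2856308 rad; a=sin²(Δφ/2)+cosφ1·cosφ2·sin²(Δλ/2)=0.8577374277; c=2·atan2(√a, √(1-a))=2.368099884; dist=6371·c=15087.164 ≈ 15087.2 km; running total=27751.8 km
Leg 2 bearing: y=sinΔλ·cosφ2=0.66034107, x=cosφ1·sinφ2-sinφ1·cosφ2·cosΔλ=0.22813461; θ=atan2(y, x)=70.9410° ≈ 70.9°
Leg 3: φ1=-0.5066185, φ2=1.3303126, Δφ=1.8369311, Δλ=-3.3614605 rad; a=sin²(Δφ/2)+cosφ1·cosφ2·sin²(Δλ/2)=0.8372510436; c=2·atan2(√a, √(1-a))=2.311086392; dist=6371·c=14723.931 ≈ 14723.9 km; running total=42475.7 km
Leg 3 bearing: y=sinΔλ·cosφ2=0.05194556, x=cosφ1·sinφ2-sinφ1·cosφ2·cosΔλ=0.73644320; θ=atan2(y, x)=4.0347° ≈ 4.0°
Leg 4: φ1=1.3303126, φ2=-0.1882739, Δφ=-1.5185865, Δλ=4.3414507 rad; a=sin²(Δφ/2)+cosφ1·cosφ2·sin²(Δλ/2)=0.6332935222; c=2·atan2(√a, √(1-a))=1.840646510; dist=6371·c=11726.759 ≈ 11726.8 km; running total=54202.5 km
Leg 4 bearing: y=sinΔλ·cosφ2=-0.91551825, x=cosφ1·sinφ2-sinφ1·cosφ2·cosΔλ=0.30126016; θ=atan2(y, x)=-71.7857° <0 so +360° → 288.2143° ≈ 288.2°
Leg 5: φ1=-0.1882739, φ2=-0.3465072, Δφ=-0.1582333, Δλ=-0.7143458 rad; a=sin²(Δφ/2)+cosφ1·cosφ2·sin²(Δλ/2)=0.1191883600; c=2·atan2(√a, √(1-a))=0.704981902; dist=6371·c=4491.440 ≈ 4491.4 km; running total=58693.9 km
Leg 5 bearing: y=sinΔλ·cosφ2=-0.61618582, x=cosφ1·sinφ2-sinφ1·cosφ2·cosΔλ=-0.20061160; θ=atan2(y, x)=-108.0337° <0 so +360° → 251.9663° ≈ 252.0°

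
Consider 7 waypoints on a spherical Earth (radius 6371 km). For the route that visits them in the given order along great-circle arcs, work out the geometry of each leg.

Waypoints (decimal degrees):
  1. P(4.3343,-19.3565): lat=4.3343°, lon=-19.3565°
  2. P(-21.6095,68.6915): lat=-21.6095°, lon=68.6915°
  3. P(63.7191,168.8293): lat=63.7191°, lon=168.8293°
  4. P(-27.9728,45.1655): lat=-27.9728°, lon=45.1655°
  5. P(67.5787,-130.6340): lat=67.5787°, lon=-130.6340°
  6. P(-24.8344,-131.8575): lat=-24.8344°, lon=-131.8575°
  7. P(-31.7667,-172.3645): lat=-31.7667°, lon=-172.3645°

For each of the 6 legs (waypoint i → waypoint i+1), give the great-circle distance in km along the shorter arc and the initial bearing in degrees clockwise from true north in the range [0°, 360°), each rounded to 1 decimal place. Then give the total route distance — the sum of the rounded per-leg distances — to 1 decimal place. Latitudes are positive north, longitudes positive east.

Leg 1: φ1=0.0756478, φ2=-0.3771569, Δφ=-0.4528047, Δλ=1.5367275 rad; a=sin²(Δφ/2)+cosφ1·cosφ2·sin²(Δλ/2)=0.4981276470; c=2·atan2(√a, √(1-a))=1.567051612; dist=6371·c=9983.686 ≈ 9983.7 km; running total=9983.7 km
Leg 1 bearing: y=sinΔλ·cosφ2=0.92917593, x=cosφ1·sinφ2-sinφ1·cosφ2·cosΔλ=-0.36961880; θ=atan2(y, x)=111.6923° ≈ 111.7°
Leg 2: φ1=-0.3771569, φ2=1.1121081, Δφ=1.4892650, Δλ=1.7477343 rad; a=sin²(Δφ/2)+cosφ1·cosφ2·sin²(Δλ/2)=0.7013343543; c=2·atan2(√a, √(1-a))=1.985226829; dist=6371·c=12647.880 ≈ 12647.9 km; running total=22631.6 km
Leg 2 bearing: y=sinΔλ·cosφ2=0.43585943, x=cosφ1·sinφ2-sinφ1·cosφ2·cosΔλ=0.80491271; θ=atan2(y, x)=28.4355° ≈ 28.4°
Leg 3: φ1=1.1121081, φ2=-0.4882175, Δφ=-1.6003256, Δλ=-2.1583405 rad; a=sin²(Δφ/2)+cosφ1·cosφ2·sin²(Δλ/2)=0.8186654883; c=2·atan2(√a, √(1-a))=2.261826001; dist=6371·c=14410.093 ≈ 14410.1 km; running total=37041.7 km
Leg 3 bearing: y=sinΔλ·cosφ2=-0.73506668, x=cosφ1·sinφ2-sinφ1·cosφ2·cosΔλ=0.23127084; θ=atan2(y, x)=-72.5351° <0 so +360° → 287.4649° ≈ 287.5°
Leg 4: φ1=-0.4882175, φ2=1.1794708, Δφ=1.6676883, Δλ=-3.0682801 rad; a=sin²(Δφ/2)+cosφ1·cosφ2·sin²(Δλ/2)=0.8847713785; c=2·atan2(√a, √(1-a))=2.448921156; dist=6371·c=15602.077 ≈ 15602.1 km; running total=52643.8 km
Leg 4 bearing: y=sinΔλ·cosφ2=-0.02793740, x=cosφ1·sinφ2-sinφ1·cosφ2·cosΔλ=0.63798389; θ=atan2(y, x)=-2.5074° <0 so +360° → 357.4926° ≈ 357.5°
Leg 5: φ1=1.1794708, φ2=-0.4334420, Δφ=-1.6129129, Δλ=-0.0213541 rad; a=sin²(Δφ/2)+cosφ1·cosφ2·sin²(Δλ/2)=0.5210915037; c=2·atan2(√a, √(1-a))=1.612991854; dist=6371·c=10276.371 ≈ 10276.4 km; running total=62920.2 km
Leg 5 bearing: y=sinΔλ·cosφ2=-0.01937792, x=cosφ1·sinφ2-sinφ1·cosφ2·cosΔλ=-0.99892196; θ=atan2(y, x)=-178.8887° <0 so +360° → 181.1113° ≈ 181.1°
Leg 6: φ1=-0.4334420, φ2=-0.5544335, Δφ=-0.1209915, Δλ=-0.7069805 rad; a=sin²(Δφ/2)+cosφ1·cosφ2·sin²(Δλ/2)=0.0961185169; c=2·atan2(√a, √(1-a))=0.630448889; dist=6371·c=4016.590 ≈ 4016.6 km; running total=66936.8 km
Leg 6 bearing: y=sinΔλ·cosφ2=-0.55223894, x=cosφ1·sinφ2-sinφ1·cosφ2·cosΔλ=-0.20627928; θ=atan2(y, x)=-110.4823° <0 so +360° → 249.5177° ≈ 249.5°

Leg 1: dist=9983.7 km, bearing=111.7°
Leg 2: dist=12647.9 km, bearing=28.4°
Leg 3: dist=14410.1 km, bearing=287.5°
Leg 4: dist=15602.1 km, bearing=357.5°
Leg 5: dist=10276.4 km, bearing=181.1°
Leg 6: dist=4016.6 km, bearing=249.5°
Total: 66936.8 km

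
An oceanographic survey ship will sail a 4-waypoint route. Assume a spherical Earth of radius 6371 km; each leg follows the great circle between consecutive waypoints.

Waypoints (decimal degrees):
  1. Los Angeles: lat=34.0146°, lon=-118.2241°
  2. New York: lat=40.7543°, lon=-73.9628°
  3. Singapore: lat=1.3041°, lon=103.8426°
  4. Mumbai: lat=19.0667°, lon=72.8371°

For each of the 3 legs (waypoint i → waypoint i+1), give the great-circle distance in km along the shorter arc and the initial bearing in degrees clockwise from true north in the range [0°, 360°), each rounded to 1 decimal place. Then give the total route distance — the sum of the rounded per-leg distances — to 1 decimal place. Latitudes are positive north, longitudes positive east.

Leg 1: φ1=0.5936668, φ2=0.7112967, Δφ=0.1176300, Δλ=0.7725054 rad; a=sin²(Δφ/2)+cosφ1·cosφ2·sin²(Δλ/2)=0.0925656085; c=2·atan2(√a, √(1-a))=0.618293542; dist=6371·c=3939.148 ≈ 3939.1 km; running total=3939.1 km
Leg 1 bearing: y=sinΔλ·cosφ2=0.52869444, x=cosφ1·sinφ2-sinφ1·cosφ2·cosΔλ=0.23763640; θ=atan2(y, x)=65.7971° ≈ 65.8°
Leg 2: φ1=0.7112967, φ2=0.0227608, Δφ=-0.6885359, Δλ=3.1032897 rad; a=sin²(Δφ/2)+cosφ1·cosφ2·sin²(Δλ/2)=0.8709534709; c=2·atan2(√a, √(1-a))=2.406706275; dist=6371·c=15333.126 ≈ 15333.1 km; running total=19272.2 km
Leg 2 bearing: y=sinΔλ·cosφ2=0.03828371, x=cosφ1·sinφ2-sinφ1·cosφ2·cosΔλ=0.66940903; θ=atan2(y, x)=3.2732° ≈ 3.3°
Leg 3: φ1=0.0227608, φ2=0.3327767, Δφ=0.3100159, Δλ=-0.5411481 rad; a=sin²(Δφ/2)+cosφ1·cosφ2·sin²(Δλ/2)=0.0913398820; c=2·atan2(√a, √(1-a))=0.614051654; dist=6371·c=3912.123 ≈ 3912.1 km; running total=23184.3 km
Leg 3 bearing: y=sinΔλ·cosφ2=-0.48686030, x=cosφ1·sinφ2-sinφ1·cosφ2·cosΔλ=0.30814717; θ=atan2(y, x)=-57.6692° <0 so +360° → 302.3308° ≈ 302.3°

Leg 1: dist=3939.1 km, bearing=65.8°
Leg 2: dist=15333.1 km, bearing=3.3°
Leg 3: dist=3912.1 km, bearing=302.3°
Total: 23184.3 km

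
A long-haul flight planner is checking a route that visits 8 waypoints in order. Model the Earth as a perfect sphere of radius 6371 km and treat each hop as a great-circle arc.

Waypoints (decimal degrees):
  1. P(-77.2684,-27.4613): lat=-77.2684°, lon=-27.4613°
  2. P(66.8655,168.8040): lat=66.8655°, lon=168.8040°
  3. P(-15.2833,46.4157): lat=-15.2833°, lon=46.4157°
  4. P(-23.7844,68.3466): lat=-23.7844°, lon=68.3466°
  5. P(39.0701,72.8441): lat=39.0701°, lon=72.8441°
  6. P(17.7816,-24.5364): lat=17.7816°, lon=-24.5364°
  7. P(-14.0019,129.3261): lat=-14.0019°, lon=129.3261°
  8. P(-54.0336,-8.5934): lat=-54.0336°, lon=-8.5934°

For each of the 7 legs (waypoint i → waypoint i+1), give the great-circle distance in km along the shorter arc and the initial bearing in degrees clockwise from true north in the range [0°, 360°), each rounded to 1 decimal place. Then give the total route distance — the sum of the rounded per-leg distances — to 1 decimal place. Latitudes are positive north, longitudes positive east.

Leg 1: φ1=-1.3485880, φ2=1.1670231, Δφ=2.5156111, Δλ=3.4254757 rad; a=sin²(Δφ/2)+cosφ1·cosφ2·sin²(Δλ/2)=0.9900483492; c=2·atan2(√a, √(1-a))=2.941744322; dist=6371·c=18741.853 ≈ 18741.9 km; running total=18741.9 km
Leg 1 bearing: y=sinΔλ·cosφ2=-0.11004300, x=cosφ1·sinφ2-sinφ1·cosφ2·cosΔλ=-0.16523015; θ=atan2(y, x)=-146.3365° <0 so +360° → 213.6635° ≈ 213.7°
Leg 2: φ1=1.1670231, φ2=-0.2667439, Δφ=-1.4337670, Δλ=-2.1360788 rad; a=sin²(Δφ/2)+cosφ1·cosφ2·sin²(Δλ/2)=0.7227030322; c=2·atan2(√a, √(1-a))=2.032424073; dist=6371·c=12948.574 ≈ 12948.6 km; running total=31690.5 km
Leg 2 bearing: y=sinΔλ·cosφ2=-0.81457320, x=cosφ1·sinφ2-sinφ1·cosφ2·cosΔλ=0.37159648; θ=atan2(y, x)=-65.4782° <0 so +360° → 294.5218° ≈ 294.5°
Leg 3: φ1=-0.2667439, φ2=-0.4151161, Δφ=-0.1483722, Δλ=0.3827664 rad; a=sin²(Δφ/2)+cosφ1·cosφ2·sin²(Δλ/2)=0.0374320645; c=2·atan2(√a, √(1-a))=0.389402991; dist=6371·c=2480.886 ≈ 2480.9 km; running total=34171.4 km
Leg 3 bearing: y=sinΔλ·cosφ2=0.34176759, x=cosφ1·sinφ2-sinφ1·cosφ2·cosΔλ=-0.16528320; θ=atan2(y, x)=115.8090° ≈ 115.8°
Leg 4: φ1=-0.4151161, φ2=0.6819019, Δφ=1.0970180, Δλ=0.0784962 rad; a=sin²(Δφ/2)+cosφ1·cosφ2·sin²(Δλ/2)=0.2729679533; c=2·atan2(√a, √(1-a))=1.099474831; dist=6371·c=7004.754 ≈ 7004.8 km; running total=41176.2 km
Leg 4 bearing: y=sinΔλ·cosφ2=0.06087994, x=cosφ1·sinφ2-sinφ1·cosφ2·cosΔλ=0.88888662; θ=atan2(y, x)=3.9181° ≈ 3.9°
Leg 5: φ1=0.6819019, φ2=0.3103475, Δφ=-0.3715544, Δλ=-1.6996104 rad; a=sin²(Δφ/2)+cosφ1·cosφ2·sin²(Δλ/2)=0.4512445944; c=2·atan2(√a, √(1-a))=1.473130323; dist=6371·c=9385.313 ≈ 9385.3 km; running total=50561.5 km
Leg 5 bearing: y=sinΔλ·cosφ2=-0.94433825, x=cosφ1·sinφ2-sinφ1·cosφ2·cosΔλ=0.31419247; θ=atan2(y, x)=-71.5971° <0 so +360° → 288.4029° ≈ 288.4°
Leg 6: φ1=0.3103475, φ2=-0.2443793, Δφ=-0.5547267, Δλ=2.6854072 rad; a=sin²(Δφ/2)+cosφ1·cosφ2·sin²(Δλ/2)=0.9516714079; c=2·atan2(√a, √(1-a))=2.698296562; dist=6371·c=17190.847 ≈ 17190.8 km; running total=67752.3 km
Leg 6 bearing: y=sinΔλ·cosφ2=0.42743777, x=cosφ1·sinφ2-sinφ1·cosφ2·cosΔλ=0.03561897; θ=atan2(y, x)=85.2365° ≈ 85.2°
Leg 7: φ1=-0.2443793, φ2=-0.9430642, Δφ=-0.6986850, Δλ=-2.4071494 rad; a=sin²(Δφ/2)+cosφ1·cosφ2·sin²(Δλ/2)=0.6135621528; c=2·atan2(√a, √(1-a))=1.799920123; dist=6371·c=11467.291 ≈ 11467.3 km; running total=79219.6 km
Leg 7 bearing: y=sinΔλ·cosφ2=-0.39360041, x=cosφ1·sinφ2-sinφ1·cosφ2·cosΔλ=-0.89078239; θ=atan2(y, x)=-156.1613° <0 so +360° → 203.8387° ≈ 203.8°

Leg 1: dist=18741.9 km, bearing=213.7°
Leg 2: dist=12948.6 km, bearing=294.5°
Leg 3: dist=2480.9 km, bearing=115.8°
Leg 4: dist=7004.8 km, bearing=3.9°
Leg 5: dist=9385.3 km, bearing=288.4°
Leg 6: dist=17190.8 km, bearing=85.2°
Leg 7: dist=11467.3 km, bearing=203.8°
Total: 79219.6 km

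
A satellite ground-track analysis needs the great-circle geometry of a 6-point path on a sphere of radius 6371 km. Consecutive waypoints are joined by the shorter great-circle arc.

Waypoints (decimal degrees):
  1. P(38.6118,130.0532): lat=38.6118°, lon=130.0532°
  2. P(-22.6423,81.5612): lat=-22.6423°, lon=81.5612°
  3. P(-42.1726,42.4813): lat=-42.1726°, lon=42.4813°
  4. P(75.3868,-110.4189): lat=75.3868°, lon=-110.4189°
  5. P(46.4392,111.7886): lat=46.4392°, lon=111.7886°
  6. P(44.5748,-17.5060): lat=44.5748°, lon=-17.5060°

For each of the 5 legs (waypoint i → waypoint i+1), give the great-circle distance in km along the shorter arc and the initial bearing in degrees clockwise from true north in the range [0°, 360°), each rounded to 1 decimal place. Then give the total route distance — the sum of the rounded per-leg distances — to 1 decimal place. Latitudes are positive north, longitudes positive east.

Leg 1: φ1=0.6739030, φ2=-0.3951827, Δφ=-1.0690857, Δλ=-0.8463451 rad; a=sin²(Δφ/2)+cosφ1·cosφ2·sin²(Δλ/2)=0.3811529502; c=2·atan2(√a, √(1-a))=1.330805105; dist=6371·c=8478.559 ≈ 8478.6 km; running total=8478.6 km
Leg 1 bearing: y=sinΔλ·cosφ2=-0.69114550, x=cosφ1·sinφ2-sinφ1·cosφ2·cosΔλ=-0.68250964; θ=atan2(y, x)=-134.6398° <0 so +360° → 225.3602° ≈ 225.4°
Leg 2: φ1=-0.3951827, φ2=-0.7360507, Δφ=-0.3408680, Δλ=-0.6820729 rad; a=sin²(Δφ/2)+cosφ1·cosφ2·sin²(Δλ/2)=0.1052845554; c=2·atan2(√a, √(1-a))=0.660915016; dist=6371·c=4210.690 ≈ 4210.7 km; running total=12689.3 km
Leg 2 bearing: y=sinΔλ·cosφ2=-0.46720828, x=cosφ1·sinφ2-sinφ1·cosφ2·cosΔλ=-0.39813979; θ=atan2(y, x)=-130.4366° <0 so +360° → 229.5634° ≈ 229.6°
Leg 3: φ1=-0.7360507, φ2=1.3157479, Δφ=2.0517986, Δλ=-2.6686119 rad; a=sin²(Δφ/2)+cosφ1·cosφ2·sin²(Δλ/2)=0.9080504172; c=2·atan2(√a, √(1-a))=2.525427824; dist=6371·c=16089.501 ≈ 16089.5 km; running total=28778.8 km
Leg 3 bearing: y=sinΔλ·cosφ2=-0.11492969, x=cosφ1·sinφ2-sinφ1·cosφ2·cosΔλ=0.56636613; θ=atan2(y, x)=-11.4710° <0 so +360° → 348.5290° ≈ 348.5°
Leg 4: φ1=1.3157479, φ2=0.8105169, Δφ=-0.5052309, Δλ=3.8782525 rad; a=sin²(Δφ/2)+cosφ1·cosφ2·sin²(Δλ/2)=0.2137897090; c=2·atan2(√a, √(1-a))=0.961341430; dist=6371·c=6124.706 ≈ 6124.7 km; running total=34903.5 km
Leg 4 bearing: y=sinΔλ·cosφ2=-0.46296555, x=cosφ1·sinφ2-sinφ1·cosφ2·cosΔλ=0.67675518; θ=atan2(y, x)=-34.3759° <0 so +360° → 325.6241° ≈ 325.6°
Leg 5: φ1=0.8105169, φ2=0.7779770, Δφ=-0.0325399, Δλ=-2.2566165 rad; a=sin²(Δφ/2)+cosφ1·cosφ2·sin²(Δλ/2)=0.4011494676; c=2·atan2(√a, √(1-a))=1.371784188; dist=6371·c=8739.637 ≈ 8739.6 km; running total=43643.1 km
Leg 5 bearing: y=sinΔλ·cosφ2=-0.55127583, x=cosφ1·sinφ2-sinφ1·cosφ2·cosΔλ=0.81056107; θ=atan2(y, x)=-34.2203° <0 so +360° → 325.7797° ≈ 325.8°

Leg 1: dist=8478.6 km, bearing=225.4°
Leg 2: dist=4210.7 km, bearing=229.6°
Leg 3: dist=16089.5 km, bearing=348.5°
Leg 4: dist=6124.7 km, bearing=325.6°
Leg 5: dist=8739.6 km, bearing=325.8°
Total: 43643.1 km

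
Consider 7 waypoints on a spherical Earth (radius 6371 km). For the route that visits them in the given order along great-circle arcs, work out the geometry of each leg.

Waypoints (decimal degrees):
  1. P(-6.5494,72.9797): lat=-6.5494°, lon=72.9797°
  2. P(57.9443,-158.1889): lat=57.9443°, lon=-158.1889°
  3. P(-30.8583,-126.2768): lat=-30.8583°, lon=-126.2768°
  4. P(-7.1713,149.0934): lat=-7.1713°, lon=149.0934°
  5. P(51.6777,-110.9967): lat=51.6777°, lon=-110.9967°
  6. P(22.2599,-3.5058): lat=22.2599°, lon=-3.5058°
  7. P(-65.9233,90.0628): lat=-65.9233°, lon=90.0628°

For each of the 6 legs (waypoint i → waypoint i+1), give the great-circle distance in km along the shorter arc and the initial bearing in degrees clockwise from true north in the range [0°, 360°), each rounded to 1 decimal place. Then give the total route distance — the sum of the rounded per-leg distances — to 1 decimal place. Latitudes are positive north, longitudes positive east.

Leg 1: dist=12820.3 km, bearing=27.2°
Leg 2: dist=10313.2 km, bearing=153.0°
Leg 3: dist=9088.6 km, bearing=266.6°
Leg 4: dist=11315.2 km, bearing=38.6°
Leg 5: dist=9211.0 km, bearing=62.8°
Leg 6: dist=12417.8 km, bearing=154.0°
Total: 65166.1 km

Leg 1: φ1=-0.1143086, φ2=1.0113188, Δφ=1.1256274, Δλ=-4.0346532 rad; a=sin²(Δφ/2)+cosφ1·cosφ2·sin²(Δλ/2)=0.7136450318; c=2·atan2(√a, √(1-a))=2.012289636; dist=6371·c=12820.297 ≈ 12820.3 km; running total=12820.3 km
Leg 1 bearing: y=sinΔλ·cosφ2=0.41344619, x=cosφ1·sinφ2-sinφ1·cosφ2·cosΔλ=0.80404319; θ=atan2(y, x)=27.2126° ≈ 27.2°
Leg 2: φ1=1.0113188, φ2=-0.5385789, Δφ=-1.5498978, Δλ=0.5569712 rad; a=sin²(Δφ/2)+cosφ1·cosφ2·sin²(Δλ/2)=0.5239819491; c=2·atan2(√a, √(1-a))=1.618778634; dist=6371·c=10313.239 ≈ 10313.2 km; running total=23133.5 km
Leg 2 bearing: y=sinΔλ·cosφ2=0.45378568, x=cosφ1·sinφ2-sinφ1·cosφ2·cosΔλ=-0.88981910; θ=atan2(y, x)=152.9795° ≈ 153.0°
Leg 3: φ1=-0.5385789, φ2=-0.1251628, Δφ=0.4134161, Δλ=4.8061167 rad; a=sin²(Δφ/2)+cosφ1·cosφ2·sin²(Δλ/2)=0.4281281052; c=2·atan2(√a, √(1-a))=1.426552865; dist=6371·c=9088.568 ≈ 9088.6 km; running total=32222.1 km
Leg 3 bearing: y=sinΔλ·cosφ2=-0.98782247, x=cosφ1·sinφ2-sinφ1·cosφ2·cosΔλ=-0.05953564; θ=atan2(y, x)=-93.4490° <0 so +360° → 266.5510° ≈ 266.6°
Leg 4: φ1=-0.1251628, φ2=0.9019460, Δφ=1.0271088, Δλ=-4.5394286 rad; a=sin²(Δφ/2)+cosφ1·cosφ2·sin²(Δλ/2)=0.6019098631; c=2·atan2(√a, √(1-a))=1.776054302; dist=6371·c=11315.242 ≈ 11315.2 km; running total=43537.3 km
Leg 4 bearing: y=sinΔλ·cosφ2=0.61083252, x=cosφ1·sinφ2-sinφ1·cosφ2·cosΔλ=0.76507591; θ=atan2(y, x)=38.6037° ≈ 38.6°
Leg 5: φ1=0.9019460, φ2=0.3885085, Δφ=-0.5134375, Δλ=1.8760701 rad; a=sin²(Δφ/2)+cosφ1·cosφ2·sin²(Δλ/2)=0.4376456631; c=2·atan2(√a, √(1-a))=1.445762119; dist=6371·c=9210.950 ≈ 9211.0 km; running total=52748.3 km
Leg 5 bearing: y=sinΔλ·cosφ2=0.88268545, x=cosφ1·sinφ2-sinφ1·cosφ2·cosΔλ=0.45311605; θ=atan2(y, x)=62.8268° ≈ 62.8°
Leg 6: φ1=0.3885085, φ2=-1.1505786, Δφ=-1.5390872, Δλ=1.6330801 rad; a=sin²(Δφ/2)+cosφ1·cosφ2·sin²(Δλ/2)=0.6846763416; c=2·atan2(√a, √(1-a))=1.949108679; dist=6371·c=12417.771 ≈ 12417.8 km; running total=65166.1 km
Leg 6 bearing: y=sinΔλ·cosφ2=0.40716817, x=cosφ1·sinφ2-sinφ1·cosφ2·cosΔλ=-0.83533985; θ=atan2(y, x)=154.0141° ≈ 154.0°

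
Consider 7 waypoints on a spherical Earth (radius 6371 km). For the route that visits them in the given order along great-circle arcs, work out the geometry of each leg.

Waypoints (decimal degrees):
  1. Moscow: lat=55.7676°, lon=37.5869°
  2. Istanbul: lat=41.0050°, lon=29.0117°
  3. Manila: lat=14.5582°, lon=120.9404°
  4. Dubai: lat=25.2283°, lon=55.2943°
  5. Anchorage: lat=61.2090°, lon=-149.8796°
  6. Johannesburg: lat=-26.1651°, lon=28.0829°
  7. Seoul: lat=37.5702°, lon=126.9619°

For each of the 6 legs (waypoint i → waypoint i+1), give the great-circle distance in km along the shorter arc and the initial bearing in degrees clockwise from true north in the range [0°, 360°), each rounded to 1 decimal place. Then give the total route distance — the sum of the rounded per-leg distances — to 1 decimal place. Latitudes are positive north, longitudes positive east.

Leg 1: φ1=0.9733282, φ2=0.7156723, Δφ=-0.2576560, Δλ=-0.1496655 rad; a=sin²(Δφ/2)+cosφ1·cosφ2·sin²(Δλ/2)=0.0188779471; c=2·atan2(√a, √(1-a))=0.275666103; dist=6371·c=1756.269 ≈ 1756.3 km; running total=1756.3 km
Leg 1 bearing: y=sinΔλ·cosφ2=-0.11252421, x=cosφ1·sinφ2-sinφ1·cosφ2·cosΔλ=-0.24783983; θ=atan2(y, x)=-155.5810° <0 so +360° → 204.4190° ≈ 204.4°
Leg 2: φ1=0.7156723, φ2=0.2540885, Δφ=-0.4615837, Δλ=1.6044585 rad; a=sin²(Δφ/2)+cosφ1·cosφ2·sin²(Δλ/2)=0.4298286220; c=2·atan2(√a, √(1-a))=1.429988738; dist=6371·c=9110.458 ≈ 9110.5 km; running total=10866.8 km
Leg 2 bearing: y=sinΔλ·cosφ2=0.96734448, x=cosφ1·sinφ2-sinφ1·cosφ2·cosΔλ=0.21106531; θ=atan2(y, x)=77.6915° ≈ 77.7°
Leg 3: φ1=0.2540885, φ2=0.4403169, Δφ=0.1862284, Δλ=-1.1457406 rad; a=sin²(Δφ/2)+cosφ1·cosφ2·sin²(Δλ/2)=0.2659007082; c=2·atan2(√a, √(1-a))=1.083545323; dist=6371·c=6903.267 ≈ 6903.3 km; running total=17770.1 km
Leg 3 bearing: y=sinΔλ·cosφ2=-0.82412000, x=cosφ1·sinφ2-sinφ1·cosφ2·cosΔλ=0.31877313; θ=atan2(y, x)=-68.8533° <0 so +360° → 291.1467° ≈ 291.1°
Leg 4: φ1=0.4403169, φ2=1.0682986, Δφ=0.6279817, Δλ=-3.5809601 rad; a=sin²(Δφ/2)+cosφ1·cosφ2·sin²(Δλ/2)=0.5103802490; c=2·atan2(√a, √(1-a))=1.591558316; dist=6371·c=10139.818 ≈ 10139.8 km; running total=27909.9 km
Leg 4 bearing: y=sinΔλ·cosφ2=0.20486359, x=cosφ1·sinφ2-sinφ1·cosφ2·cosΔλ=0.97857034; θ=atan2(y, x)=11.8241° ≈ 11.8°
Leg 5: φ1=1.0682986, φ2=-0.4566671, Δφ=-1.5249657, Δλ=3.1060316 rad; a=sin²(Δφ/2)+cosφ1·cosφ2·sin²(Δλ/2)=0.9092195203; c=2·atan2(√a, √(1-a))=2.529485432; dist=6371·c=16115.352 ≈ 16115.4 km; running total=44025.3 km
Leg 5 bearing: y=sinΔλ·cosφ2=0.03191031, x=cosφ1·sinφ2-sinφ1·cosφ2·cosΔλ=0.57370661; θ=atan2(y, x)=3.1836° ≈ 3.2°
Leg 6: φ1=-0.4566671, φ2=0.6557237, Δφ=1.1123908, Δλ=1.7257641 rad; a=sin²(Δφ/2)+cosφ1·cosφ2·sin²(Δλ/2)=0.6893343120; c=2·atan2(√a, √(1-a))=1.959153702; dist=6371·c=12481.768 ≈ 12481.8 km; running total=56507.1 km
Leg 6 bearing: y=sinΔλ·cosφ2=0.78310868, x=cosφ1·sinφ2-sinφ1·cosφ2·cosΔλ=0.49330607; θ=atan2(y, x)=57.7918° ≈ 57.8°

Leg 1: dist=1756.3 km, bearing=204.4°
Leg 2: dist=9110.5 km, bearing=77.7°
Leg 3: dist=6903.3 km, bearing=291.1°
Leg 4: dist=10139.8 km, bearing=11.8°
Leg 5: dist=16115.4 km, bearing=3.2°
Leg 6: dist=12481.8 km, bearing=57.8°
Total: 56507.1 km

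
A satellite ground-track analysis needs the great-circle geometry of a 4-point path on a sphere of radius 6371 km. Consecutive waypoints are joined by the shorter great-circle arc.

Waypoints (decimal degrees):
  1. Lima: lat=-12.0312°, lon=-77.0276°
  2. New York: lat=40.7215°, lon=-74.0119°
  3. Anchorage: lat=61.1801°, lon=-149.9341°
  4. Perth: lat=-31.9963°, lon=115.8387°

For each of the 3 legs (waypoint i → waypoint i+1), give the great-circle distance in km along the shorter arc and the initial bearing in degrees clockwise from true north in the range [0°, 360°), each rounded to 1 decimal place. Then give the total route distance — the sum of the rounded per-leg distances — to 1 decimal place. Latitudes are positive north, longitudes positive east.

Leg 1: φ1=-0.2099841, φ2=0.7107243, Δφ=0.9207083, Δλ=0.0526339 rad; a=sin²(Δφ/2)+cosφ1·cosφ2·sin²(Δλ/2)=0.1978850138; c=2·atan2(√a, √(1-a))=0.921997202; dist=6371·c=5874.044 ≈ 5874.0 km; running total=5874.0 km
Leg 1 bearing: y=sinΔλ·cosφ2=0.03987226, x=cosφ1·sinφ2-sinφ1·cosφ2·cosΔλ=0.79581175; θ=atan2(y, x)=2.8683° ≈ 2.9°
Leg 2: φ1=0.7107243, φ2=1.0677942, Δφ=0.3570699, Δλ=-1.3250924 rad; a=sin²(Δφ/2)+cosφ1·cosφ2·sin²(Δλ/2)=0.1697775490; c=2·atan2(√a, √(1-a))=0.849385208; dist=6371·c=5411.433 ≈ 5411.4 km; running total=11285.4 km
Leg 2 bearing: y=sinΔλ·cosφ2=-0.46758004, x=cosφ1·sinφ2-sinφ1·cosφ2·cosΔλ=0.58752144; θ=atan2(y, x)=-38.5146° <0 so +360° → 321.4854° ≈ 321.5°
Leg 3: φ1=1.0677942, φ2=-0.5584408, Δφ=-1.6262350, Δλ=4.6386104 rad; a=sin²(Δφ/2)+cosφ1·cosφ2·sin²(Δλ/2)=0.7471851330; c=2·atan2(√a, √(1-a))=2.087906554; dist=6371·c=13302.053 ≈ 13302.1 km; running total=24587.5 km
Leg 3 bearing: y=sinΔλ·cosφ2=-0.84577519, x=cosφ1·sinφ2-sinφ1·cosφ2·cosΔλ=-0.20065485; θ=atan2(y, x)=-103.3463° <0 so +360° → 256.6537° ≈ 256.7°

Leg 1: dist=5874.0 km, bearing=2.9°
Leg 2: dist=5411.4 km, bearing=321.5°
Leg 3: dist=13302.1 km, bearing=256.7°
Total: 24587.5 km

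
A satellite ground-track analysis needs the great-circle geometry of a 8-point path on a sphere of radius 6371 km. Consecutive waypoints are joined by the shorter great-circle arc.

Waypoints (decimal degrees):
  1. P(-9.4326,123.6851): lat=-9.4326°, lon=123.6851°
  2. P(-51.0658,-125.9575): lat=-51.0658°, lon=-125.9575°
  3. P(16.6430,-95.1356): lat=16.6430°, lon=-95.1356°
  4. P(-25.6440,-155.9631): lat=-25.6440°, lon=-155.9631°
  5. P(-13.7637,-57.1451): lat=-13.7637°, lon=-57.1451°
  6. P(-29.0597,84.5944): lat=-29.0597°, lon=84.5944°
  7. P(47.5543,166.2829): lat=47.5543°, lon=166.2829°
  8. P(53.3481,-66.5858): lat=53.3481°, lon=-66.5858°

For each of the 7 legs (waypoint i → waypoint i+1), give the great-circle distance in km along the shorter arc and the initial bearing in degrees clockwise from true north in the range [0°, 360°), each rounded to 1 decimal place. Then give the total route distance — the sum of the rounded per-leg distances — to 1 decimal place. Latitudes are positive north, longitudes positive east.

Leg 1: dist=10570.0 km, bearing=143.7°
Leg 2: dist=8104.5 km, bearing=30.9°
Leg 3: dist=8085.9 km, bearing=235.5°
Leg 4: dist=10206.7 km, bearing=106.2°
Leg 5: dist=13726.1 km, bearing=139.6°
Leg 6: dist=11770.1 km, bearing=44.0°
Leg 7: dist=7737.5 km, bearing=30.5°
Total: 70200.8 km

Leg 1: φ1=-0.1646299, φ2=-0.8912663, Δφ=-0.7266364, Δλ=-4.3570853 rad; a=sin²(Δφ/2)+cosφ1·cosφ2·sin²(Δλ/2)=0.5440878469; c=2·atan2(√a, √(1-a))=1.659086682; dist=6371·c=10570.041 ≈ 10570.0 km; running total=10570.0 km
Leg 1 bearing: y=sinΔλ·cosφ2=0.58917646, x=cosφ1·sinφ2-sinφ1·cosφ2·cosΔλ=-0.80317877; θ=atan2(y, x)=143.7379° ≈ 143.7°
Leg 2: φ1=-0.8912663, φ2=0.2904751, Δφ=1.1817415, Δλ=0.5379436 rad; a=sin²(Δφ/2)+cosφ1·cosφ2·sin²(Δλ/2)=0.3528621300; c=2·atan2(√a, √(1-a))=1.272098712; dist=6371·c=8104.541 ≈ 8104.5 km; running total=18674.5 km
Leg 2 bearing: y=sinΔλ·cosφ2=0.49090684, x=cosφ1·sinφ2-sinφ1·cosφ2·cosΔλ=0.82000748; θ=atan2(y, x)=30.9073° ≈ 30.9°
Leg 3: φ1=0.2904751, φ2=-0.4475722, Δφ=-0.7380474, Δλ=-1.0616402 rad; a=sin²(Δφ/2)+cosφ1·cosφ2·sin²(Δλ/2)=0.3514657663; c=2·atan2(√a, √(1-a))=1.269175275; dist=6371·c=8085.916 ≈ 8085.9 km; running total=26760.4 km
Leg 3 bearing: y=sinΔλ·cosφ2=-0.78715064, x=cosφ1·sinφ2-sinφ1·cosφ2·cosΔλ=-0.54050365; θ=atan2(y, x)=-124.4758° <0 so +360° → 235.5242° ≈ 235.5°
Leg 4: φ1=-0.4475722, φ2=-0.2402219, Δφ=0.2073504, Δλ=1.7246995 rad; a=sin²(Δφ/2)+cosφ1·cosφ2·sin²(Δλ/2)=0.5156313019; c=2·atan2(√a, √(1-a))=1.602064025; dist=6371·c=10206.7499 ≈ 10206.7 km; running total=36967.1 km
Leg 4 bearing: y=sinΔλ·cosφ2=0.95980488, x=cosφ1·sinφ2-sinφ1·cosφ2·cosΔλ=-0.27892157; θ=atan2(y, x)=106.2040° ≈ 106.2°
Leg 5: φ1=-0.2402219, φ2=-0.5071874, Δφ=-0.2669656, Δλ=2.4738210 rad; a=sin²(Δφ/2)+cosφ1·cosφ2·sin²(Δλ/2)=0.7755435155; c=2·atan2(√a, √(1-a))=2.154462700; dist=6371·c=13726.082 ≈ 13726.1 km; running total=50693.2 km
Leg 5 bearing: y=sinΔλ·cosφ2=0.54128453, x=cosφ1·sinφ2-sinφ1·cosφ2·cosΔλ=-0.63507019; θ=atan2(y, x)=139.5583° ≈ 139.6°
Leg 6: φ1=-0.5071874, φ2=0.8299791, Δφ=1.3371666, Δλ=1.4257333 rad; a=sin²(Δφ/2)+cosφ1·cosφ2·sin²(Δλ/2)=0.6365720934; c=2·atan2(√a, √(1-a))=1.847456326; dist=6371·c=11770.144 ≈ 11770.1 km; running total=62463.3 km
Leg 6 bearing: y=sinΔλ·cosφ2=0.66780266, x=cosφ1·sinφ2-sinφ1·cosφ2·cosΔλ=0.69241019; θ=atan2(y, x)=43.9636° ≈ 44.0°
Leg 7: φ1=0.8299791, φ2=0.9311000, Δφ=0.1011209, Δλ=-4.0643255 rad; a=sin²(Δφ/2)+cosφ1·cosφ2·sin²(Δλ/2)=0.3255901701; c=2·atan2(√a, √(1-a))=1.214484965; dist=6371·c=7737.484 ≈ 7737.5 km; running total=70200.8 km
Leg 7 bearing: y=sinΔλ·cosφ2=0.47592241, x=cosφ1·sinφ2-sinφ1·cosφ2·cosΔλ=0.80735537; θ=atan2(y, x)=30.5186° ≈ 30.5°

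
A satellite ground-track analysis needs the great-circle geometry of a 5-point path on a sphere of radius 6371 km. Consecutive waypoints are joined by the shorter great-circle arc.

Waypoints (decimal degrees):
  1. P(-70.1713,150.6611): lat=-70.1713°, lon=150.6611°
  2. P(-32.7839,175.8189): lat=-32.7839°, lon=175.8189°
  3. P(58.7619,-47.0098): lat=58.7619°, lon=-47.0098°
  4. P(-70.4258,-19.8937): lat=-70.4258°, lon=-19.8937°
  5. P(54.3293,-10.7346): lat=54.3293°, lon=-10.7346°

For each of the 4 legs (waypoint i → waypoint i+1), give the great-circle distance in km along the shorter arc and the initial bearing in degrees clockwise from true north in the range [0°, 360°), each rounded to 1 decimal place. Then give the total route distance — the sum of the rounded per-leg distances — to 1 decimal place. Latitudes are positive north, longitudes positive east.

Leg 1: φ1=-1.2247202, φ2=-0.5721870, Δφ=0.6525332, Δλ=0.4390864 rad; a=sin²(Δφ/2)+cosφ1·cosφ2·sin²(Δλ/2)=0.1162519219; c=2·atan2(√a, √(1-a))=0.695870187; dist=6371·c=4433.389 ≈ 4433.4 km; running total=4433.4 km
Leg 1 bearing: y=sinΔλ·cosφ2=0.35740027, x=cosφ1·sinφ2-sinφ1·cosφ2·cosΔλ=0.53217920; θ=atan2(y, x)=33.8845° ≈ 33.9°
Leg 2: φ1=-0.5721870, φ2=1.0255886, Δφ=1.5977756, Δλ=-3.8890945 rad; a=sin²(Δφ/2)+cosφ1·cosφ2·sin²(Δλ/2)=0.8913609626; c=2·atan2(√a, √(1-a))=2.469823669; dist=6371·c=15735.247 ≈ 15735.2 km; running total=20168.6 km
Leg 2 bearing: y=sinΔλ·cosφ2=0.35254589, x=cosφ1·sinφ2-sinφ1·cosφ2·cosΔλ=0.51289159; θ=atan2(y, x)=34.5034° ≈ 34.5°
Leg 3: φ1=1.0255886, φ2=-1.2291621, Δφ=-2.2547507, Δλ=0.4732652 rad; a=sin²(Δφ/2)+cosφ1·cosφ2·sin²(Δλ/2)=0.8254800049; c=2·atan2(√a, √(1-a))=2.279644727; dist=6371·c=14523.617 ≈ 14523.6 km; running total=34692.2 km
Leg 3 bearing: y=sinΔλ·cosφ2=0.15270380, x=cosφ1·sinφ2-sinφ1·cosφ2·cosΔλ=-0.74359439; θ=atan2(y, x)=168.3951° ≈ 168.4°
Leg 4: φ1=-1.2291621, φ2=0.9482252, Δφ=2.1773873, Δλ=0.1598565 rad; a=sin²(Δφ/2)+cosφ1·cosφ2·sin²(Δλ/2)=0.7862803741; c=2·atan2(√a, √(1-a))=2.180422176; dist=6371·c=13891.470 ≈ 13891.5 km; running total=48583.7 km
Leg 4 bearing: y=sinΔλ·cosφ2=0.09281993, x=cosφ1·sinφ2-sinφ1·cosφ2·cosΔλ=0.81459109; θ=atan2(y, x)=6.5006° ≈ 6.5°

Leg 1: dist=4433.4 km, bearing=33.9°
Leg 2: dist=15735.2 km, bearing=34.5°
Leg 3: dist=14523.6 km, bearing=168.4°
Leg 4: dist=13891.5 km, bearing=6.5°
Total: 48583.7 km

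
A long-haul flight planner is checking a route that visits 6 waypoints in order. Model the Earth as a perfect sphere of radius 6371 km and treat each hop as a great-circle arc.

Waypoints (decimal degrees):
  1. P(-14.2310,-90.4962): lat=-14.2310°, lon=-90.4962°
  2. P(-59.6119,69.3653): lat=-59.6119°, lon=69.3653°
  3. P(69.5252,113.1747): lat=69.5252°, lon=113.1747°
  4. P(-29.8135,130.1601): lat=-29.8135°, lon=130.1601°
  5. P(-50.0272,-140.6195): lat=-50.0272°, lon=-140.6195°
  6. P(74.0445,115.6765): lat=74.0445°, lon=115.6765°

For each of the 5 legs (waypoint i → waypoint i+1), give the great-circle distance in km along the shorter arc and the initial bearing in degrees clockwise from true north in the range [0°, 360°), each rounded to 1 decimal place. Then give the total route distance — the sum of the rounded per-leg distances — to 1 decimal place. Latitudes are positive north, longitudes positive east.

Leg 1: dist=11606.2 km, bearing=169.6°
Leg 2: dist=14775.3 km, bearing=19.3°
Leg 3: dist=11131.5 km, bearing=165.1°
Leg 4: dist=7464.8 km, bearing=135.8°
Leg 5: dist=15693.9 km, bearing=334.8°
Total: 60671.7 km

Leg 1: φ1=-0.2483778, φ2=-1.0404239, Δφ=-0.7920461, Δλ=2.7901095 rad; a=sin²(Δφ/2)+cosφ1·cosφ2·sin²(Δλ/2)=0.6241473455; c=2·atan2(√a, √(1-a))=1.821715746; dist=6371·c=11606.151 ≈ 11606.2 km; running total=11606.2 km
Leg 1 bearing: y=sinΔλ·cosφ2=0.17416101, x=cosφ1·sinφ2-sinφ1·cosφ2·cosΔλ=-0.95289962; θ=atan2(y, x)=169.6424° ≈ 169.6°
Leg 2: φ1=-1.0404239, φ2=1.2134437, Δφ=2.2538676, Δλ=0.7646183 rad; a=sin²(Δφ/2)+cosφ1·cosφ2·sin²(Δλ/2)=0.8402157890; c=2·atan2(√a, √(1-a))=2.319147735; dist=6371·c=14775.290 ≈ 14775.3 km; running total=26381.5 km
Leg 2 bearing: y=sinΔλ·cosφ2=0.24214990, x=cosφ1·sinφ2-sinφ1·cosφ2·cosΔλ=0.69164752; θ=atan2(y, x)=19.2955° ≈ 19.3°
Leg 3: φ1=1.2134437, φ2=-0.5203437, Δφ=-1.7337874, Δλ=0.2964512 rad; a=sin²(Δφ/2)+cosφ1·cosφ2·sin²(Δλ/2)=0.5877546130; c=2·atan2(√a, √(1-a))=1.747219326; dist=6371·c=11131.534 ≈ 11131.5 km; running total=37513.0 km
Leg 3 bearing: y=sinΔλ·cosφ2=0.25346438, x=cosφ1·sinφ2-sinφ1·cosφ2·cosΔλ=-0.95128982; θ=atan2(y, x)=165.0806° ≈ 165.1°
Leg 4: φ1=-0.5203437, φ2=-0.8731394, Δφ=-0.3527956, Δλ=-4.7259956 rad; a=sin²(Δφ/2)+cosφ1·cosφ2·sin²(Δλ/2)=0.3057017603; c=2·atan2(√a, √(1-a))=1.171688459; dist=6371·c=7464.827 ≈ 7464.8 km; running total=44977.8 km
Leg 4 bearing: y=sinΔλ·cosφ2=0.64236441, x=cosφ1·sinφ2-sinφ1·cosφ2·cosΔλ=-0.66057607; θ=atan2(y, x)=135.8008° ≈ 135.8°
Leg 5: φ1=-0.8731394, φ2=1.2923203, Δφ=2.1654597, Δλ=4.4732091 rad; a=sin²(Δφ/2)+cosφ1·cosφ2·sin²(Δλ/2)=0.8893314962; c=2·atan2(√a, √(1-a))=2.463328432; dist=6371·c=15693.865 ≈ 15693.9 km; running total=60671.7 km
Leg 5 bearing: y=sinΔλ·cosφ2=-0.26706526, x=cosφ1·sinφ2-sinφ1·cosφ2·cosΔλ=0.56776764; θ=atan2(y, x)=-25.1912° <0 so +360° → 334.8088° ≈ 334.8°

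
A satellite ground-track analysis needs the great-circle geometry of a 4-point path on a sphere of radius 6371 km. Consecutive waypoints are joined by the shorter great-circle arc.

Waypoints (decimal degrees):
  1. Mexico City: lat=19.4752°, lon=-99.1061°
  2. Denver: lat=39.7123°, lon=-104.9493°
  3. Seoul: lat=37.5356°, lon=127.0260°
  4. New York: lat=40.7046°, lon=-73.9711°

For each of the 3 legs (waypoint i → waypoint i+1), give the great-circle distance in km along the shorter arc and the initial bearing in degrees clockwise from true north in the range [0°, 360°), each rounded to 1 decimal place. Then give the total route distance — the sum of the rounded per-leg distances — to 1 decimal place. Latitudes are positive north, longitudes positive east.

Leg 1: dist=2318.7 km, bearing=347.3°
Leg 2: dist=9921.5 km, bearing=321.3°
Leg 3: dist=11056.4 km, bearing=16.0°
Total: 23296.6 km

Leg 1: φ1=0.3399064, φ2=0.6931104, Δφ=0.3532040, Δλ=-0.1019831 rad; a=sin²(Δφ/2)+cosφ1·cosφ2·sin²(Δλ/2)=0.0327494952; c=2·atan2(√a, √(1-a))=0.363941666; dist=6371·c=2318.672 ≈ 2318.7 km; running total=2318.7 km
Leg 1 bearing: y=sinΔλ·cosφ2=-0.07831583, x=cosφ1·sinφ2-sinφ1·cosφ2·cosΔλ=0.34723838; θ=atan2(y, x)=-12.7098° <0 so +360° → 347.2902° ≈ 347.3°
Leg 2: φ1=0.6931104, φ2=0.6551198, Δφ=-0.0379906, Δλ=4.0487328 rad; a=sin²(Δφ/2)+cosφ1·cosφ2·sin²(Δλ/2)=0.4932458189; c=2·atan2(√a, √(1-a))=1.557287554; dist=6371·c=9921.479 ≈ 9921.5 km; running total=12240.2 km
Leg 2 bearing: y=sinΔλ·cosφ2=-0.62466226, x=cosφ1·sinφ2-sinφ1·cosφ2·cosΔλ=0.78077819; θ=atan2(y, x)=-38.6616° <0 so +360° → 321.3384° ≈ 321.3°
Leg 3: φ1=0.6551198, φ2=0.7104293, Δφ=0.0553095, Δλ=-3.5080612 rad; a=sin²(Δφ/2)+cosφ1·cosφ2·sin²(Δλ/2)=0.5819463231; c=2·atan2(√a, √(1-a))=1.735431701; dist=6371·c=11056.435 ≈ 11056.4 km; running total=23296.6 km
Leg 3 bearing: y=sinΔλ·cosφ2=0.27163646, x=cosφ1·sinφ2-sinφ1·cosφ2·cosΔλ=0.94834215; θ=atan2(y, x)=15.9835° ≈ 16.0°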